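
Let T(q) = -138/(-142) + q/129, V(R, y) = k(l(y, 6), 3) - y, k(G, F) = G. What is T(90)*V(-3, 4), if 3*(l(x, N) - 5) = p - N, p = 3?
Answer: 0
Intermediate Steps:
l(x, N) = 6 - N/3 (l(x, N) = 5 + (3 - N)/3 = 5 + (1 - N/3) = 6 - N/3)
V(R, y) = 4 - y (V(R, y) = (6 - ⅓*6) - y = (6 - 2) - y = 4 - y)
T(q) = 69/71 + q/129 (T(q) = -138*(-1/142) + q*(1/129) = 69/71 + q/129)
T(90)*V(-3, 4) = (69/71 + (1/129)*90)*(4 - 1*4) = (69/71 + 30/43)*(4 - 4) = (5097/3053)*0 = 0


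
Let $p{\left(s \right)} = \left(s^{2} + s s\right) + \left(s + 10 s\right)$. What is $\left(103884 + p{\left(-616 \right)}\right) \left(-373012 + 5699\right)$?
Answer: $-314427274260$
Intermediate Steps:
$p{\left(s \right)} = 2 s^{2} + 11 s$ ($p{\left(s \right)} = \left(s^{2} + s^{2}\right) + 11 s = 2 s^{2} + 11 s$)
$\left(103884 + p{\left(-616 \right)}\right) \left(-373012 + 5699\right) = \left(103884 - 616 \left(11 + 2 \left(-616\right)\right)\right) \left(-373012 + 5699\right) = \left(103884 - 616 \left(11 - 1232\right)\right) \left(-367313\right) = \left(103884 - -752136\right) \left(-367313\right) = \left(103884 + 752136\right) \left(-367313\right) = 856020 \left(-367313\right) = -314427274260$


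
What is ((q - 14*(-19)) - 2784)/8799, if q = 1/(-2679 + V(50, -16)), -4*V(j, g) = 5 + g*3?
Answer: -8958206/31303909 ≈ -0.28617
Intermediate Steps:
V(j, g) = -5/4 - 3*g/4 (V(j, g) = -(5 + g*3)/4 = -(5 + 3*g)/4 = -5/4 - 3*g/4)
q = -4/10673 (q = 1/(-2679 + (-5/4 - ¾*(-16))) = 1/(-2679 + (-5/4 + 12)) = 1/(-2679 + 43/4) = 1/(-10673/4) = -4/10673 ≈ -0.00037478)
((q - 14*(-19)) - 2784)/8799 = ((-4/10673 - 14*(-19)) - 2784)/8799 = ((-4/10673 + 266) - 2784)*(1/8799) = (2839014/10673 - 2784)*(1/8799) = -26874618/10673*1/8799 = -8958206/31303909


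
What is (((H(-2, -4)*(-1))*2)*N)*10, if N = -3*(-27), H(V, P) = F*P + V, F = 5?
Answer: 35640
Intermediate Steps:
H(V, P) = V + 5*P (H(V, P) = 5*P + V = V + 5*P)
N = 81
(((H(-2, -4)*(-1))*2)*N)*10 = ((((-2 + 5*(-4))*(-1))*2)*81)*10 = ((((-2 - 20)*(-1))*2)*81)*10 = ((-22*(-1)*2)*81)*10 = ((22*2)*81)*10 = (44*81)*10 = 3564*10 = 35640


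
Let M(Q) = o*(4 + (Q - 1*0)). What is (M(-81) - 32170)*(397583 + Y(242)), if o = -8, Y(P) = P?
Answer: -12552970050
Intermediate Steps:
M(Q) = -32 - 8*Q (M(Q) = -8*(4 + (Q - 1*0)) = -8*(4 + (Q + 0)) = -8*(4 + Q) = -32 - 8*Q)
(M(-81) - 32170)*(397583 + Y(242)) = ((-32 - 8*(-81)) - 32170)*(397583 + 242) = ((-32 + 648) - 32170)*397825 = (616 - 32170)*397825 = -31554*397825 = -12552970050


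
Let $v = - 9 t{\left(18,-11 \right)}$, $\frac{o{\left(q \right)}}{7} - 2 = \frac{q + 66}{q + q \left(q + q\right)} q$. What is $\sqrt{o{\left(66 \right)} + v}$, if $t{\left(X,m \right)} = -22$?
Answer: $\frac{8 \sqrt{1235}}{19} \approx 14.797$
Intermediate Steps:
$o{\left(q \right)} = 14 + \frac{7 q \left(66 + q\right)}{q + 2 q^{2}}$ ($o{\left(q \right)} = 14 + 7 \frac{q + 66}{q + q \left(q + q\right)} q = 14 + 7 \frac{66 + q}{q + q 2 q} q = 14 + 7 \frac{66 + q}{q + 2 q^{2}} q = 14 + 7 \frac{q \left(66 + q\right)}{q + 2 q^{2}} = 14 + \frac{7 q \left(66 + q\right)}{q + 2 q^{2}}$)
$v = 198$ ($v = \left(-9\right) \left(-22\right) = 198$)
$\sqrt{o{\left(66 \right)} + v} = \sqrt{\frac{7 \left(68 + 5 \cdot 66\right)}{1 + 2 \cdot 66} + 198} = \sqrt{\frac{7 \left(68 + 330\right)}{1 + 132} + 198} = \sqrt{7 \cdot \frac{1}{133} \cdot 398 + 198} = \sqrt{\frac{398}{19} + 198} = \sqrt{\frac{4160}{19}} = \frac{8 \sqrt{1235}}{19}$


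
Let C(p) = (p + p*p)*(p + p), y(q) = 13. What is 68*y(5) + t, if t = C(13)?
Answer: 5616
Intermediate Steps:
C(p) = 2*p*(p + p²) (C(p) = (p + p²)*(2*p) = 2*p*(p + p²))
t = 4732 (t = 2*13²*(1 + 13) = 2*169*14 = 4732)
68*y(5) + t = 68*13 + 4732 = 884 + 4732 = 5616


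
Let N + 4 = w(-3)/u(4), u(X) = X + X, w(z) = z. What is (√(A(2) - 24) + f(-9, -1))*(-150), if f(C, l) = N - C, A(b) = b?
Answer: -2775/4 - 150*I*√22 ≈ -693.75 - 703.56*I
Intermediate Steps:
u(X) = 2*X
N = -35/8 (N = -4 - 3/(2*4) = -4 - 3/8 = -35/8 ≈ -4.3750)
f(C, l) = -35/8 - C
(√(A(2) - 24) + f(-9, -1))*(-150) = (√(2 - 24) + (-35/8 - 1*(-9)))*(-150) = (√(-22) + (-35/8 + 9))*(-150) = (I*√22 + 37/8)*(-150) = (37/8 + I*√22)*(-150) = -2775/4 - 150*I*√22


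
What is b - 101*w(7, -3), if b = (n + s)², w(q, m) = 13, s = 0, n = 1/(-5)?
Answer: -32824/25 ≈ -1313.0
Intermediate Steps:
n = -⅕ ≈ -0.20000
b = 1/25 (b = (-⅕ + 0)² = (-⅕)² = 1/25 ≈ 0.040000)
b - 101*w(7, -3) = 1/25 - 101*13 = 1/25 - 1313 = -32824/25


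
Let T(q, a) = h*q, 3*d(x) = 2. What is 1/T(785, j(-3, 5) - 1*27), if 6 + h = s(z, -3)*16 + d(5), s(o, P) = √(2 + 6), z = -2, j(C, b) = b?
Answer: 3/891760 + 9*√2/445880 ≈ 3.1910e-5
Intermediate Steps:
d(x) = ⅔ (d(x) = (⅓)*2 = ⅔)
s(o, P) = 2*√2 (s(o, P) = √8 = 2*√2)
h = -16/3 + 32*√2 (h = -6 + ((2*√2)*16 + ⅔) = -6 + (32*√2 + ⅔) = -6 + (⅔ + 32*√2) = -16/3 + 32*√2 ≈ 39.922)
T(q, a) = q*(-16/3 + 32*√2) (T(q, a) = (-16/3 + 32*√2)*q = q*(-16/3 + 32*√2))
1/T(785, j(-3, 5) - 1*27) = 1/((16/3)*785*(-1 + 6*√2)) = 1/(-12560/3 + 25120*√2)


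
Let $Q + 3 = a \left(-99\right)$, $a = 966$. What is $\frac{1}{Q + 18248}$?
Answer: $- \frac{1}{77389} \approx -1.2922 \cdot 10^{-5}$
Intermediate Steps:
$Q = -95637$ ($Q = -3 + 966 \left(-99\right) = -3 - 95634 = -95637$)
$\frac{1}{Q + 18248} = \frac{1}{-95637 + 18248} = \frac{1}{-77389} = - \frac{1}{77389}$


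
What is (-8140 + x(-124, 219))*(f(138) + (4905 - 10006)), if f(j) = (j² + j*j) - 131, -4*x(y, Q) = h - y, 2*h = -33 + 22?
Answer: -268421199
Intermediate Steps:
h = -11/2 (h = (-33 + 22)/2 = (½)*(-11) = -11/2 ≈ -5.5000)
x(y, Q) = 11/8 + y/4 (x(y, Q) = -(-11/2 - y)/4 = 11/8 + y/4)
f(j) = -131 + 2*j² (f(j) = (j² + j²) - 131 = 2*j² - 131 = -131 + 2*j²)
(-8140 + x(-124, 219))*(f(138) + (4905 - 10006)) = (-8140 + (11/8 + (¼)*(-124)))*((-131 + 2*138²) + (4905 - 10006)) = (-8140 + (11/8 - 31))*((-131 + 2*19044) - 5101) = (-8140 - 237/8)*((-131 + 38088) - 5101) = -65357*(37957 - 5101)/8 = -65357/8*32856 = -268421199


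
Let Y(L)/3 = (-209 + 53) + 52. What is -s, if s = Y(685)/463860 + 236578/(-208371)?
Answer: 3050113412/2684860335 ≈ 1.1360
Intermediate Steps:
Y(L) = -312 (Y(L) = 3*((-209 + 53) + 52) = 3*(-156 + 52) = 3*(-104) = -312)
s = -3050113412/2684860335 (s = -312/463860 + 236578/(-208371) = -312*1/463860 + 236578*(-1/208371) = -26/38655 - 236578/208371 = -3050113412/2684860335 ≈ -1.1360)
-s = -1*(-3050113412/2684860335) = 3050113412/2684860335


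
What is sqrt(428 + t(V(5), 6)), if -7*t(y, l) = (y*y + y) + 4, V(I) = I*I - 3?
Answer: sqrt(17402)/7 ≈ 18.845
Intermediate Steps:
V(I) = -3 + I**2 (V(I) = I**2 - 3 = -3 + I**2)
t(y, l) = -4/7 - y/7 - y**2/7 (t(y, l) = -((y*y + y) + 4)/7 = -((y**2 + y) + 4)/7 = -((y + y**2) + 4)/7 = -(4 + y + y**2)/7 = -4/7 - y/7 - y**2/7)
sqrt(428 + t(V(5), 6)) = sqrt(428 + (-4/7 - (-3 + 5**2)/7 - (-3 + 5**2)**2/7)) = sqrt(428 + (-4/7 - (-3 + 25)/7 - (-3 + 25)**2/7)) = sqrt(428 + (-4/7 - 1/7*22 - 1/7*22**2)) = sqrt(428 + (-4/7 - 22/7 - 1/7*484)) = sqrt(428 + (-4/7 - 22/7 - 484/7)) = sqrt(428 - 510/7) = sqrt(2486/7) = sqrt(17402)/7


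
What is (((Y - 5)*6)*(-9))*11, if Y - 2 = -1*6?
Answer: 5346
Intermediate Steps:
Y = -4 (Y = 2 - 1*6 = 2 - 6 = -4)
(((Y - 5)*6)*(-9))*11 = (((-4 - 5)*6)*(-9))*11 = (-9*6*(-9))*11 = -54*(-9)*11 = 486*11 = 5346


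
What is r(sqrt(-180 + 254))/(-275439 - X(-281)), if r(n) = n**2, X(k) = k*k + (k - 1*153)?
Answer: -37/176983 ≈ -0.00020906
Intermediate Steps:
X(k) = -153 + k + k**2 (X(k) = k**2 + (k - 153) = k**2 + (-153 + k) = -153 + k + k**2)
r(sqrt(-180 + 254))/(-275439 - X(-281)) = (sqrt(-180 + 254))**2/(-275439 - (-153 - 281 + (-281)**2)) = (sqrt(74))**2/(-275439 - (-153 - 281 + 78961)) = 74/(-275439 - 1*78527) = 74/(-275439 - 78527) = 74/(-353966) = 74*(-1/353966) = -37/176983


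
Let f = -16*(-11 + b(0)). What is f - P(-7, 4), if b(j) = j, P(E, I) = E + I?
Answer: 179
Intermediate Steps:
f = 176 (f = -16*(-11 + 0) = -16*(-11) = 176)
f - P(-7, 4) = 176 - (-7 + 4) = 176 - 1*(-3) = 176 + 3 = 179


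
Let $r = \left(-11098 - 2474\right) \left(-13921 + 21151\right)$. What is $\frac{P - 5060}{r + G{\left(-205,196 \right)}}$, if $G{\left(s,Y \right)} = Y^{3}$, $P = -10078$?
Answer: $\frac{7569}{45298012} \approx 0.00016709$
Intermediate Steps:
$r = -98125560$ ($r = \left(-13572\right) 7230 = -98125560$)
$\frac{P - 5060}{r + G{\left(-205,196 \right)}} = \frac{-10078 - 5060}{-98125560 + 196^{3}} = - \frac{15138}{-98125560 + 7529536} = - \frac{15138}{-90596024} = \left(-15138\right) \left(- \frac{1}{90596024}\right) = \frac{7569}{45298012}$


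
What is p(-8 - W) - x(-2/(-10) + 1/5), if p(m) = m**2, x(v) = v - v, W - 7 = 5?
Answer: 400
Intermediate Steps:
W = 12 (W = 7 + 5 = 12)
x(v) = 0
p(-8 - W) - x(-2/(-10) + 1/5) = (-8 - 1*12)**2 - 1*0 = (-8 - 12)**2 + 0 = (-20)**2 + 0 = 400 + 0 = 400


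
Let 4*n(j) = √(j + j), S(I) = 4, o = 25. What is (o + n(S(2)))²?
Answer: (50 + √2)²/4 ≈ 660.86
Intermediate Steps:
n(j) = √2*√j/4 (n(j) = √(j + j)/4 = √(2*j)/4 = (√2*√j)/4 = √2*√j/4)
(o + n(S(2)))² = (25 + √2*√4/4)² = (25 + (¼)*√2*2)² = (25 + √2/2)²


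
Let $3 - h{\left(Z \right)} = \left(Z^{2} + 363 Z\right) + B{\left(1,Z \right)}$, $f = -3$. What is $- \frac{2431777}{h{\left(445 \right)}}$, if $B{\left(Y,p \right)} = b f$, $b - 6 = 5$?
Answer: $\frac{2431777}{359524} \approx 6.7639$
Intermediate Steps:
$b = 11$ ($b = 6 + 5 = 11$)
$B{\left(Y,p \right)} = -33$ ($B{\left(Y,p \right)} = 11 \left(-3\right) = -33$)
$h{\left(Z \right)} = 36 - Z^{2} - 363 Z$ ($h{\left(Z \right)} = 3 - \left(\left(Z^{2} + 363 Z\right) - 33\right) = 3 - \left(-33 + Z^{2} + 363 Z\right) = 36 - Z^{2} - 363 Z$)
$- \frac{2431777}{h{\left(445 \right)}} = - \frac{2431777}{36 - 445^{2} - 161535} = - \frac{2431777}{36 - 198025 - 161535} = - \frac{2431777}{-359524} = \left(-2431777\right) \left(- \frac{1}{359524}\right) = \frac{2431777}{359524}$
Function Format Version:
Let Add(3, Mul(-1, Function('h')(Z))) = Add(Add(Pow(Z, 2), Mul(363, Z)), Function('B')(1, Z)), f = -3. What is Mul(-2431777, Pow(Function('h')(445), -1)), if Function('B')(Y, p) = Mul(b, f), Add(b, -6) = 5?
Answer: Rational(2431777, 359524) ≈ 6.7639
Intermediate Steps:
b = 11 (b = Add(6, 5) = 11)
Function('B')(Y, p) = -33 (Function('B')(Y, p) = Mul(11, -3) = -33)
Function('h')(Z) = Add(36, Mul(-1, Pow(Z, 2)), Mul(-363, Z)) (Function('h')(Z) = Add(3, Mul(-1, Add(Add(Pow(Z, 2), Mul(363, Z)), -33))) = Add(3, Mul(-1, Add(-33, Pow(Z, 2), Mul(363, Z)))) = Add(3, Add(33, Mul(-1, Pow(Z, 2)), Mul(-363, Z))) = Add(36, Mul(-1, Pow(Z, 2)), Mul(-363, Z)))
Mul(-2431777, Pow(Function('h')(445), -1)) = Mul(-2431777, Pow(Add(36, Mul(-1, Pow(445, 2)), Mul(-363, 445)), -1)) = Mul(-2431777, Pow(Add(36, Mul(-1, 198025), -161535), -1)) = Mul(-2431777, Pow(Add(36, -198025, -161535), -1)) = Mul(-2431777, Pow(-359524, -1)) = Mul(-2431777, Rational(-1, 359524)) = Rational(2431777, 359524)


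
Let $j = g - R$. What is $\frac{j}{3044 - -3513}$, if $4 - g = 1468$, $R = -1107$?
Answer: $- \frac{357}{6557} \approx -0.054446$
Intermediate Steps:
$g = -1464$ ($g = 4 - 1468 = -1464$)
$j = -357$ ($j = -1464 - -1107 = -1464 + 1107 = -357$)
$\frac{j}{3044 - -3513} = - \frac{357}{3044 - -3513} = - \frac{357}{3044 + 3513} = - \frac{357}{6557}$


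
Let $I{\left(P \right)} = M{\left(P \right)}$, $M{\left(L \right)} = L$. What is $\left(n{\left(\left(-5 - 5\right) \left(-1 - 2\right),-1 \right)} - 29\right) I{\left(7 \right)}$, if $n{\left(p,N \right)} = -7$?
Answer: $-252$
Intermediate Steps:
$I{\left(P \right)} = P$
$\left(n{\left(\left(-5 - 5\right) \left(-1 - 2\right),-1 \right)} - 29\right) I{\left(7 \right)} = \left(-7 - 29\right) 7 = \left(-36\right) 7 = -252$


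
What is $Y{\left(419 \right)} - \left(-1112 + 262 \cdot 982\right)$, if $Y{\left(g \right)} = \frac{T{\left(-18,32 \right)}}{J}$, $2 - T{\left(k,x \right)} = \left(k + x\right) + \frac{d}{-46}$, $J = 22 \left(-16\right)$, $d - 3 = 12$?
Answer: $- \frac{4147936487}{16192} \approx -2.5617 \cdot 10^{5}$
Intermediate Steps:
$d = 15$ ($d = 3 + 12 = 15$)
$J = -352$
$T{\left(k,x \right)} = \frac{107}{46} - k - x$ ($T{\left(k,x \right)} = 2 - \left(\left(k + x\right) + \frac{15}{-46}\right) = 2 - \left(\left(k + x\right) + 15 \left(- \frac{1}{46}\right)\right) = 2 - \left(\left(k + x\right) - \frac{15}{46}\right) = 2 - \left(- \frac{15}{46} + k + x\right) = \frac{107}{46} - k - x$)
$Y{\left(g \right)} = \frac{537}{16192}$ ($Y{\left(g \right)} = \frac{\frac{107}{46} - -18 - 32}{-352} = \left(\frac{107}{46} + 18 - 32\right) \left(- \frac{1}{352}\right) = \left(- \frac{537}{46}\right) \left(- \frac{1}{352}\right) = \frac{537}{16192}$)
$Y{\left(419 \right)} - \left(-1112 + 262 \cdot 982\right) = \frac{537}{16192} - \left(-1112 + 262 \cdot 982\right) = \frac{537}{16192} - \left(-1112 + 257284\right) = \frac{537}{16192} - 256172 = - \frac{4147936487}{16192}$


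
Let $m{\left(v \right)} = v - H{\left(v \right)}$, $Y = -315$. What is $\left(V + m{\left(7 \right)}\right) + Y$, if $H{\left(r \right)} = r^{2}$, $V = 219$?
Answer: $-138$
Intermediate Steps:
$m{\left(v \right)} = v - v^{2}$
$\left(V + m{\left(7 \right)}\right) + Y = \left(219 + 7 \left(1 - 7\right)\right) - 315 = \left(219 + 7 \left(-6\right)\right) - 315 = \left(219 - 42\right) - 315 = 177 - 315 = -138$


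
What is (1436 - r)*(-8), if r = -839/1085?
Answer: -12471192/1085 ≈ -11494.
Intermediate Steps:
r = -839/1085 (r = -839*1/1085 = -839/1085 ≈ -0.77327)
(1436 - r)*(-8) = (1436 - 1*(-839/1085))*(-8) = (1436 + 839/1085)*(-8) = (1558899/1085)*(-8) = -12471192/1085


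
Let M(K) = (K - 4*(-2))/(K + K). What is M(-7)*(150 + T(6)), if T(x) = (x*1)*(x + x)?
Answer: -111/7 ≈ -15.857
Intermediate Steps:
M(K) = (8 + K)/(2*K) (M(K) = (K + 8)/((2*K)) = (8 + K)*(1/(2*K)) = (8 + K)/(2*K))
T(x) = 2*x² (T(x) = x*(2*x) = 2*x²)
M(-7)*(150 + T(6)) = ((½)*(8 - 7)/(-7))*(150 + 2*6²) = ((½)*(-⅐)*1)*(150 + 2*36) = -(150 + 72)/14 = -1/14*222 = -111/7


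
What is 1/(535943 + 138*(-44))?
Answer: 1/529871 ≈ 1.8873e-6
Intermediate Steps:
1/(535943 + 138*(-44)) = 1/(535943 - 6072) = 1/529871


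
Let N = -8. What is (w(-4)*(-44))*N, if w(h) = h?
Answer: -1408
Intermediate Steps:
(w(-4)*(-44))*N = -4*(-44)*(-8) = 176*(-8) = -1408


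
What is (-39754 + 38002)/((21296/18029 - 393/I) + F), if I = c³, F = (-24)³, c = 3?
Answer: 2349432/18555919 ≈ 0.12661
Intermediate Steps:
F = -13824
I = 27 (I = 3³ = 27)
(-39754 + 38002)/((21296/18029 - 393/I) + F) = (-39754 + 38002)/((21296/18029 - 393/27) - 13824) = -1752/((21296*(1/18029) - 393*1/27) - 13824) = -1752/((176/149 - 131/9) - 13824) = -1752/(-17935/1341 - 13824) = -1752/(-18555919/1341) = -1752*(-1341/18555919) = 2349432/18555919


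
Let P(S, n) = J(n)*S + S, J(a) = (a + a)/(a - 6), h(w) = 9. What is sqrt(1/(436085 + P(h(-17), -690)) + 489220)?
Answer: sqrt(313008372935497218426)/25294487 ≈ 699.44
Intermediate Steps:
J(a) = 2*a/(-6 + a) (J(a) = (2*a)/(-6 + a) = 2*a/(-6 + a))
P(S, n) = S + 2*S*n/(-6 + n) (P(S, n) = (2*n/(-6 + n))*S + S = 2*S*n/(-6 + n) + S = S + 2*S*n/(-6 + n))
sqrt(1/(436085 + P(h(-17), -690)) + 489220) = sqrt(1/(436085 + 3*9*(-2 - 690)/(-6 - 690)) + 489220) = sqrt(1/(436085 + 3*9*(-692)/(-696)) + 489220) = sqrt(1/(436085 + 3*9*(-1/696)*(-692)) + 489220) = sqrt(1/(436085 + 1557/58) + 489220) = sqrt(1/(25294487/58) + 489220) = sqrt(58/25294487 + 489220) = sqrt(12374568930198/25294487) = sqrt(313008372935497218426)/25294487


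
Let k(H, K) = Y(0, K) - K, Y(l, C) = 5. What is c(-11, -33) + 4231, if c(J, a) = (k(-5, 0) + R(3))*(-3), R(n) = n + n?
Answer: 4198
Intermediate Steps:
R(n) = 2*n
k(H, K) = 5 - K
c(J, a) = -33 (c(J, a) = ((5 - 1*0) + 2*3)*(-3) = ((5 + 0) + 6)*(-3) = (5 + 6)*(-3) = 11*(-3) = -33)
c(-11, -33) + 4231 = -33 + 4231 = 4198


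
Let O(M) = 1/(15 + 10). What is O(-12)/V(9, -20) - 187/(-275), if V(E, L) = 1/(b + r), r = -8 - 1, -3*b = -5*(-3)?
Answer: 3/25 ≈ 0.12000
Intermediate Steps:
b = -5 (b = -(-5)*(-3)/3 = -⅓*15 = -5)
r = -9
O(M) = 1/25
V(E, L) = -1/14 (V(E, L) = 1/(-5 - 9) = 1/(-14) = -1/14)
O(-12)/V(9, -20) - 187/(-275) = 1/(25*(-1/14)) - 187/(-275) = (1/25)*(-14) - 187*(-1/275) = -14/25 + 17/25 = 3/25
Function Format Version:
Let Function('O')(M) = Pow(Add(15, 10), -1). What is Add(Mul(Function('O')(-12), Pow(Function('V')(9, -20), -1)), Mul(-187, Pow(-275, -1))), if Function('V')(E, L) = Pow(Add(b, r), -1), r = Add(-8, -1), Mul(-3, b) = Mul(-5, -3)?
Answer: Rational(3, 25) ≈ 0.12000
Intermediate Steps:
b = -5 (b = Mul(Rational(-1, 3), Mul(-5, -3)) = Mul(Rational(-1, 3), 15) = -5)
r = -9
Function('O')(M) = Rational(1, 25) (Function('O')(M) = Pow(25, -1) = Rational(1, 25))
Function('V')(E, L) = Rational(-1, 14) (Function('V')(E, L) = Pow(Add(-5, -9), -1) = Pow(-14, -1) = Rational(-1, 14))
Add(Mul(Function('O')(-12), Pow(Function('V')(9, -20), -1)), Mul(-187, Pow(-275, -1))) = Add(Mul(Rational(1, 25), Pow(Rational(-1, 14), -1)), Mul(-187, Pow(-275, -1))) = Add(Mul(Rational(1, 25), -14), Mul(-187, Rational(-1, 275))) = Add(Rational(-14, 25), Rational(17, 25)) = Rational(3, 25)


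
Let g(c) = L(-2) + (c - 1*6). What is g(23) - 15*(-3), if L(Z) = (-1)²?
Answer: 63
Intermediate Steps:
L(Z) = 1
g(c) = -5 + c (g(c) = 1 + (c - 1*6) = 1 + (c - 6) = 1 + (-6 + c) = -5 + c)
g(23) - 15*(-3) = (-5 + 23) - 15*(-3) = 18 - 1*(-45) = 18 + 45 = 63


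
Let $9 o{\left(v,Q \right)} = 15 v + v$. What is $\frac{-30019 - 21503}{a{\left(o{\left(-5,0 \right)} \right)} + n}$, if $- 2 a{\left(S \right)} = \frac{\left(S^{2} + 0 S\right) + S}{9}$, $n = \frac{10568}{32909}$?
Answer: $\frac{618023418021}{42878744} \approx 14413.0$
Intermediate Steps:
$n = \frac{10568}{32909}$ ($n = 10568 \cdot \frac{1}{32909} = \frac{10568}{32909} \approx 0.32113$)
$o{\left(v,Q \right)} = \frac{16 v}{9}$ ($o{\left(v,Q \right)} = \frac{15 v + v}{9} = \frac{16 v}{9}$)
$a{\left(S \right)} = - \frac{S}{18} - \frac{S^{2}}{18}$ ($a{\left(S \right)} = - \frac{\left(\left(S^{2} + 0 S\right) + S\right) \frac{1}{9}}{2} = - \frac{\left(\left(S^{2} + 0\right) + S\right) \frac{1}{9}}{2} = - \frac{\left(S^{2} + S\right) \frac{1}{9}}{2} = - \frac{\left(S + S^{2}\right) \frac{1}{9}}{2} = - \frac{\frac{S}{9} + \frac{S^{2}}{9}}{2} = - \frac{S}{18} - \frac{S^{2}}{18}$)
$\frac{-30019 - 21503}{a{\left(o{\left(-5,0 \right)} \right)} + n} = \frac{-30019 - 21503}{- \frac{\frac{16}{9} \left(-5\right) \left(1 + \frac{16}{9} \left(-5\right)\right)}{18} + \frac{10568}{32909}} = - \frac{51522}{\left(- \frac{1}{18}\right) \left(- \frac{80}{9}\right) \left(1 - \frac{80}{9}\right) + \frac{10568}{32909}} = - \frac{51522}{\left(- \frac{1}{18}\right) \left(- \frac{80}{9}\right) \left(- \frac{71}{9}\right) + \frac{10568}{32909}} = - \frac{51522}{- \frac{2840}{729} + \frac{10568}{32909}} = - \frac{51522}{- \frac{85757488}{23990661}} = \left(-51522\right) \left(- \frac{23990661}{85757488}\right) = \frac{618023418021}{42878744}$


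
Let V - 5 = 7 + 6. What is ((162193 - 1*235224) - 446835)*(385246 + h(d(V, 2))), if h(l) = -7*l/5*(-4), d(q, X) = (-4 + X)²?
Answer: -1001439710172/5 ≈ -2.0029e+11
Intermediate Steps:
V = 18 (V = 5 + (7 + 6) = 5 + 13 = 18)
h(l) = 28*l/5 (h(l) = -7*l/5*(-4) = 28*l/5)
((162193 - 1*235224) - 446835)*(385246 + h(d(V, 2))) = ((162193 - 1*235224) - 446835)*(385246 + 28*(-4 + 2)²/5) = ((162193 - 235224) - 446835)*(385246 + (28/5)*(-2)²) = (-73031 - 446835)*(385246 + (28/5)*4) = -519866*(385246 + 112/5) = -519866*1926342/5 = -1001439710172/5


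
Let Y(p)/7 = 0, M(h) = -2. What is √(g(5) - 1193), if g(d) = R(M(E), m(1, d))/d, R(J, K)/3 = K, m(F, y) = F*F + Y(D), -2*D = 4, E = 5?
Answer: I*√29810/5 ≈ 34.531*I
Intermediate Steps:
D = -2 (D = -½*4 = -2)
Y(p) = 0 (Y(p) = 7*0 = 0)
m(F, y) = F² (m(F, y) = F*F + 0 = F² + 0 = F²)
R(J, K) = 3*K
g(d) = 3/d (g(d) = (3*1²)/d = (3*1)/d = 3/d)
√(g(5) - 1193) = √(3/5 - 1193) = √(3*(⅕) - 1193) = √(⅗ - 1193) = √(-5962/5) = I*√29810/5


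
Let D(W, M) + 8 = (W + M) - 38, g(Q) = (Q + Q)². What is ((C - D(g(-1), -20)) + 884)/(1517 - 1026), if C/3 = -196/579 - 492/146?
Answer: 13171452/6917699 ≈ 1.9040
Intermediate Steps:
g(Q) = 4*Q² (g(Q) = (2*Q)² = 4*Q²)
D(W, M) = -46 + M + W (D(W, M) = -8 + ((W + M) - 38) = -8 + ((M + W) - 38) = -8 + (-38 + M + W) = -46 + M + W)
C = -156742/14089 (C = 3*(-196/579 - 492/146) = 3*(-196*1/579 - 492*1/146) = 3*(-196/579 - 246/73) = 3*(-156742/42267) = -156742/14089 ≈ -11.125)
((C - D(g(-1), -20)) + 884)/(1517 - 1026) = ((-156742/14089 - (-46 - 20 + 4*(-1)²)) + 884)/(1517 - 1026) = ((-156742/14089 - (-46 - 20 + 4*1)) + 884)/491 = ((-156742/14089 - (-46 - 20 + 4)) + 884)*(1/491) = ((-156742/14089 - 1*(-62)) + 884)*(1/491) = ((-156742/14089 + 62) + 884)*(1/491) = (716776/14089 + 884)*(1/491) = (13171452/14089)*(1/491) = 13171452/6917699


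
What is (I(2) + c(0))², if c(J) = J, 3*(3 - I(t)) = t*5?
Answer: ⅑ ≈ 0.11111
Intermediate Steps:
I(t) = 3 - 5*t/3 (I(t) = 3 - t*5/3 = 3 - 5*t/3)
(I(2) + c(0))² = ((3 - 5/3*2) + 0)² = ((3 - 10/3) + 0)² = (-⅓ + 0)² = (-⅓)² = ⅑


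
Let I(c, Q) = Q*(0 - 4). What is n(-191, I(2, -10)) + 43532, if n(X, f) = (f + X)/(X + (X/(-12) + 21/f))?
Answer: 911882924/20947 ≈ 43533.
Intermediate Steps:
I(c, Q) = -4*Q (I(c, Q) = Q*(-4) = -4*Q)
n(X, f) = (X + f)/(21/f + 11*X/12) (n(X, f) = (X + f)/(X + (X*(-1/12) + 21/f)) = (X + f)/(X + (-X/12 + 21/f)) = (X + f)/(X + (21/f - X/12)) = (X + f)/(21/f + 11*X/12))
n(-191, I(2, -10)) + 43532 = 12*(-4*(-10))*(-191 - 4*(-10))/(252 + 11*(-191)*(-4*(-10))) + 43532 = 12*40*(-191 + 40)/(252 + 11*(-191)*40) + 43532 = 12*40*(-151)/(252 - 84040) + 43532 = 12*40*(-151)/(-83788) + 43532 = 12*40*(-1/83788)*(-151) + 43532 = 18120/20947 + 43532 = 911882924/20947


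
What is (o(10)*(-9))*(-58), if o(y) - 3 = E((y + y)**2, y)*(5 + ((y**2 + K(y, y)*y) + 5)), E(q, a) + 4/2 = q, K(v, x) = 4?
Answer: 31164966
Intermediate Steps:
E(q, a) = -2 + q
o(y) = 3 + (-2 + 4*y**2)*(10 + y**2 + 4*y) (o(y) = 3 + (-2 + (y + y)**2)*(5 + ((y**2 + 4*y) + 5)) = 3 + (-2 + (2*y)**2)*(5 + (5 + y**2 + 4*y)) = 3 + (-2 + 4*y**2)*(10 + y**2 + 4*y))
(o(10)*(-9))*(-58) = ((-17 - 8*10 + 4*10**4 + 16*10**3 + 38*10**2)*(-9))*(-58) = ((-17 - 80 + 4*10000 + 16*1000 + 38*100)*(-9))*(-58) = ((-17 - 80 + 40000 + 16000 + 3800)*(-9))*(-58) = (59703*(-9))*(-58) = -537327*(-58) = 31164966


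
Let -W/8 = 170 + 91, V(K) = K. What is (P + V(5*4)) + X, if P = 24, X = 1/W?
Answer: 91871/2088 ≈ 44.000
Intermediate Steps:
W = -2088 (W = -8*(170 + 91) = -8*261 = -2088)
X = -1/2088 (X = 1/(-2088) = -1/2088 ≈ -0.00047893)
(P + V(5*4)) + X = (24 + 5*4) - 1/2088 = (24 + 20) - 1/2088 = 44 - 1/2088 = 91871/2088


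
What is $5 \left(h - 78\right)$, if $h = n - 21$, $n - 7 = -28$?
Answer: $-600$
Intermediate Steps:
$n = -21$ ($n = 7 - 28 = -21$)
$h = -42$ ($h = -21 - 21 = -42$)
$5 \left(h - 78\right) = 5 \left(-42 - 78\right) = 5 \left(-120\right) = -600$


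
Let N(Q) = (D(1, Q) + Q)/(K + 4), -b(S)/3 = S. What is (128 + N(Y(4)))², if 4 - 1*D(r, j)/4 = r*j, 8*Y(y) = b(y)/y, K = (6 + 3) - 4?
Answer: 87478609/5184 ≈ 16875.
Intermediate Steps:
b(S) = -3*S
K = 5 (K = 9 - 4 = 5)
Y(y) = -3/8 (Y(y) = ((-3*y)/y)/8 = (⅛)*(-3) = -3/8)
D(r, j) = 16 - 4*j*r (D(r, j) = 16 - 4*r*j = 16 - 4*j*r)
N(Q) = 16/9 - Q/3 (N(Q) = ((16 - 4*Q*1) + Q)/(5 + 4) = ((16 - 4*Q) + Q)/9 = (16 - 3*Q)*(⅑) = 16/9 - Q/3)
(128 + N(Y(4)))² = (128 + (16/9 - ⅓*(-3/8)))² = (128 + (16/9 + ⅛))² = (128 + 137/72)² = (9353/72)² = 87478609/5184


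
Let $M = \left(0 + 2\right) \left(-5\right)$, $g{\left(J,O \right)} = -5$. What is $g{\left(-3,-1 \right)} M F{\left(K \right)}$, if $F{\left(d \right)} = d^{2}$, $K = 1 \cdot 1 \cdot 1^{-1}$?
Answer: $50$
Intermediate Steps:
$K = 1$ ($K = 1 \cdot 1 \cdot 1 = 1 \cdot 1 = 1$)
$M = -10$ ($M = 2 \left(-5\right) = -10$)
$g{\left(-3,-1 \right)} M F{\left(K \right)} = \left(-5\right) \left(-10\right) 1^{2} = 50 \cdot 1 = 50$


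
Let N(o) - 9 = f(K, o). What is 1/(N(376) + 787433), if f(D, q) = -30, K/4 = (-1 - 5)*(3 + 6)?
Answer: 1/787412 ≈ 1.2700e-6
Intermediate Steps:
K = -216 (K = 4*((-1 - 5)*(3 + 6)) = 4*(-6*9) = 4*(-54) = -216)
N(o) = -21 (N(o) = 9 - 30 = -21)
1/(N(376) + 787433) = 1/(-21 + 787433) = 1/787412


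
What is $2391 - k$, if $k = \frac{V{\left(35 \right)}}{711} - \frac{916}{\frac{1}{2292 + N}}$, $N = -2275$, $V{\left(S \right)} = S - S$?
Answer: $17963$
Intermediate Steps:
$V{\left(S \right)} = 0$
$k = -15572$ ($k = \frac{0}{711} - \frac{916}{\frac{1}{2292 - 2275}} = 0 \cdot \frac{1}{711} - \frac{916}{\frac{1}{17}} = 0 - 916 \frac{1}{\frac{1}{17}} = 0 - 15572 = -15572$)
$2391 - k = 2391 - -15572 = 2391 + 15572 = 17963$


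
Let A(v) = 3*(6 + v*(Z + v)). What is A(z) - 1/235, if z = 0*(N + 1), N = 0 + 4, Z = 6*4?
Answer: 4229/235 ≈ 17.996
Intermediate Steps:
Z = 24
N = 4
z = 0 (z = 0*(4 + 1) = 0*5 = 0)
A(v) = 18 + 3*v*(24 + v) (A(v) = 3*(6 + v*(24 + v)) = 18 + 3*v*(24 + v))
A(z) - 1/235 = (18 + 3*0² + 72*0) - 1/235 = (18 + 3*0 + 0) - 1*1/235 = (18 + 0 + 0) - 1/235 = 18 - 1/235 = 4229/235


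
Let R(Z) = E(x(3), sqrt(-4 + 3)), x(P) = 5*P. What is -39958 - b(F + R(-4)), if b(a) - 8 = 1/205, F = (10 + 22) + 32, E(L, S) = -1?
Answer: -8193031/205 ≈ -39966.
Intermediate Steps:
R(Z) = -1
F = 64 (F = 32 + 32 = 64)
b(a) = 1641/205 (b(a) = 8 + 1/205 = 1641/205)
-39958 - b(F + R(-4)) = -39958 - 1*1641/205 = -39958 - 1641/205 = -8193031/205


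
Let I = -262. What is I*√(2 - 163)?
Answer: -262*I*√161 ≈ -3324.4*I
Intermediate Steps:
I*√(2 - 163) = -262*√(2 - 163) = -262*I*√161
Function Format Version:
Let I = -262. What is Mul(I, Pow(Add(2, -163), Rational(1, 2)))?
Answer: Mul(-262, I, Pow(161, Rational(1, 2))) ≈ Mul(-3324.4, I)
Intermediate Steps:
Mul(I, Pow(Add(2, -163), Rational(1, 2))) = Mul(-262, Pow(Add(2, -163), Rational(1, 2))) = Mul(-262, Pow(-161, Rational(1, 2))) = Mul(-262, Mul(I, Pow(161, Rational(1, 2)))) = Mul(-262, I, Pow(161, Rational(1, 2)))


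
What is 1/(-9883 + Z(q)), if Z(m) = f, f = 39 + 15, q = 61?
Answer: -1/9829 ≈ -0.00010174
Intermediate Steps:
f = 54
Z(m) = 54
1/(-9883 + Z(q)) = 1/(-9883 + 54) = 1/(-9829) = -1/9829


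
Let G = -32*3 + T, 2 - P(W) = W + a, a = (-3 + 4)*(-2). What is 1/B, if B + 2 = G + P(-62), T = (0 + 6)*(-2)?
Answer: -1/44 ≈ -0.022727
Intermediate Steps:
a = -2 (a = 1*(-2) = -2)
T = -12 (T = 6*(-2) = -12)
P(W) = 4 - W (P(W) = 2 - (W - 2) = 2 - (-2 + W) = 2 + (2 - W) = 4 - W)
G = -108 (G = -32*3 - 12 = -96 - 12 = -108)
B = -44 (B = -2 + (-108 + (4 - 1*(-62))) = -2 + (-108 + (4 + 62)) = -2 + (-108 + 66) = -2 - 42 = -44)
1/B = 1/(-44) = -1/44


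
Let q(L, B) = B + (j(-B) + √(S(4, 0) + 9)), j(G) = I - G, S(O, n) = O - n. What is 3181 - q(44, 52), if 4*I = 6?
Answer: 6151/2 - √13 ≈ 3071.9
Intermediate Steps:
I = 3/2 (I = (¼)*6 = 3/2 ≈ 1.5000)
j(G) = 3/2 - G
q(L, B) = 3/2 + √13 + 2*B (q(L, B) = B + ((3/2 - (-1)*B) + √((4 - 1*0) + 9)) = B + ((3/2 + B) + √((4 + 0) + 9)) = B + ((3/2 + B) + √(4 + 9)) = B + ((3/2 + B) + √13) = B + (3/2 + B + √13) = 3/2 + √13 + 2*B)
3181 - q(44, 52) = 3181 - (3/2 + √13 + 2*52) = 3181 - (3/2 + √13 + 104) = 3181 - (211/2 + √13) = 3181 + (-211/2 - √13) = 6151/2 - √13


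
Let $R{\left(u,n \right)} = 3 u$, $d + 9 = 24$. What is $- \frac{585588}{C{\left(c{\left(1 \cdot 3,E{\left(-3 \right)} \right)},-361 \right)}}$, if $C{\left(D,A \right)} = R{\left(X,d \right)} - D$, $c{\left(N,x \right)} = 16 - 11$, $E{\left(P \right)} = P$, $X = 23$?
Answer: $- \frac{146397}{16} \approx -9149.8$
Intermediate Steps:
$d = 15$ ($d = -9 + 24 = 15$)
$c{\left(N,x \right)} = 5$
$C{\left(D,A \right)} = 69 - D$ ($C{\left(D,A \right)} = 3 \cdot 23 - D = 69 - D$)
$- \frac{585588}{C{\left(c{\left(1 \cdot 3,E{\left(-3 \right)} \right)},-361 \right)}} = - \frac{585588}{69 - 5} = - \frac{585588}{64} = \left(-585588\right) \frac{1}{64} = - \frac{146397}{16}$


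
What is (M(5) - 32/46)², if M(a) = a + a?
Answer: 45796/529 ≈ 86.571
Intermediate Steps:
M(a) = 2*a
(M(5) - 32/46)² = (2*5 - 32/46)² = (10 - 32*1/46)² = (10 - 16/23)² = (214/23)² = 45796/529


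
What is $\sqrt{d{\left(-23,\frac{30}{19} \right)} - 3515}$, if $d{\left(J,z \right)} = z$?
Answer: $\frac{13 i \sqrt{7505}}{19} \approx 59.274 i$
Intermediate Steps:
$\sqrt{d{\left(-23,\frac{30}{19} \right)} - 3515} = \sqrt{\frac{30}{19} - 3515} = \sqrt{- \frac{66755}{19}} = \frac{13 i \sqrt{7505}}{19}$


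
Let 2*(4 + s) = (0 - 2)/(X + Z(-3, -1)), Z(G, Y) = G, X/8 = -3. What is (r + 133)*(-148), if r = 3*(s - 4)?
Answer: -145336/9 ≈ -16148.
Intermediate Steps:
X = -24 (X = 8*(-3) = -24)
s = -107/27 (s = -4 + ((0 - 2)/(-24 - 3))/2 = -4 + (-2/(-27))/2 = -4 + (-2*(-1/27))/2 = -4 + (½)*(2/27) = -4 + 1/27 = -107/27 ≈ -3.9630)
r = -215/9 (r = 3*(-107/27 - 4) = 3*(-215/27) = -215/9 ≈ -23.889)
(r + 133)*(-148) = (-215/9 + 133)*(-148) = (982/9)*(-148) = -145336/9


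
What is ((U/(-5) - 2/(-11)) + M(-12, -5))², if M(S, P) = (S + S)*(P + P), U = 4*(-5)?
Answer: 7214596/121 ≈ 59625.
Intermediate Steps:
U = -20
M(S, P) = 4*P*S (M(S, P) = (2*S)*(2*P) = 4*P*S)
((U/(-5) - 2/(-11)) + M(-12, -5))² = ((-20/(-5) - 2/(-11)) + 4*(-5)*(-12))² = ((-20*(-⅕) - 2*(-1/11)) + 240)² = ((4 + 2/11) + 240)² = (46/11 + 240)² = (2686/11)² = 7214596/121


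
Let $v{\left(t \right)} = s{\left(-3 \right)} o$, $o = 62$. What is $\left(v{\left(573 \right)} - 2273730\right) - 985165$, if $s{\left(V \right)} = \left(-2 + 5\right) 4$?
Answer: $-3258151$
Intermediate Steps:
$s{\left(V \right)} = 12$ ($s{\left(V \right)} = 3 \cdot 4 = 12$)
$v{\left(t \right)} = 744$ ($v{\left(t \right)} = 12 \cdot 62 = 744$)
$\left(v{\left(573 \right)} - 2273730\right) - 985165 = \left(744 - 2273730\right) - 985165 = -2272986 - 985165 = -3258151$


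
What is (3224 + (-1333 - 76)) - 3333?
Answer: -1518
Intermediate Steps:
(3224 + (-1333 - 76)) - 3333 = (3224 - 1409) - 3333 = 1815 - 3333 = -1518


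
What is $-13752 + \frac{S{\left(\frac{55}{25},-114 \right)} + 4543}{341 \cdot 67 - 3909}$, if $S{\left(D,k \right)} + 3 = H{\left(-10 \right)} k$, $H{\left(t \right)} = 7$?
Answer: $- \frac{130215817}{9469} \approx -13752.0$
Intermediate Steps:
$S{\left(D,k \right)} = -3 + 7 k$
$-13752 + \frac{S{\left(\frac{55}{25},-114 \right)} + 4543}{341 \cdot 67 - 3909} = -13752 + \frac{\left(-3 + 7 \left(-114\right)\right) + 4543}{341 \cdot 67 - 3909} = -13752 + \frac{\left(-3 - 798\right) + 4543}{22847 - 3909} = -13752 + \frac{-801 + 4543}{18938} = -13752 + 3742 \cdot \frac{1}{18938} = -13752 + \frac{1871}{9469} = - \frac{130215817}{9469}$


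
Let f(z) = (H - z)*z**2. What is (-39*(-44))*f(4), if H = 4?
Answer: 0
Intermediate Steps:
f(z) = z**2*(4 - z) (f(z) = (4 - z)*z**2 = z**2*(4 - z))
(-39*(-44))*f(4) = (-39*(-44))*(4**2*(4 - 1*4)) = 1716*(16*(4 - 4)) = 1716*(16*0) = 1716*0 = 0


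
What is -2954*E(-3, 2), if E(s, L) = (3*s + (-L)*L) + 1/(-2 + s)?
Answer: 194964/5 ≈ 38993.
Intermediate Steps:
E(s, L) = 1/(-2 + s) - L² + 3*s (E(s, L) = (3*s - L²) + 1/(-2 + s) = (-L² + 3*s) + 1/(-2 + s) = 1/(-2 + s) - L² + 3*s)
-2954*E(-3, 2) = -2954*(1 - 6*(-3) + 2*2² + 3*(-3)² - 1*(-3)*2²)/(-2 - 3) = -2954*(1 + 18 + 2*4 + 3*9 - 1*(-3)*4)/(-5) = -(-2954)*(1 + 18 + 8 + 27 + 12)/5 = -(-2954)*66/5 = -2954*(-66/5) = 194964/5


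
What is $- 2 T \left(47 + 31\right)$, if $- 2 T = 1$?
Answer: $78$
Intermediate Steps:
$T = - \frac{1}{2}$ ($T = \left(- \frac{1}{2}\right) 1 = - \frac{1}{2} \approx -0.5$)
$- 2 T \left(47 + 31\right) = \left(-2\right) \left(- \frac{1}{2}\right) \left(47 + 31\right) = 1 \cdot 78 = 78$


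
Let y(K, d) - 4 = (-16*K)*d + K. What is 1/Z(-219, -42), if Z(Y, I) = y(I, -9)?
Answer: -1/6086 ≈ -0.00016431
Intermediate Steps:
y(K, d) = 4 + K - 16*K*d (y(K, d) = 4 + ((-16*K)*d + K) = 4 + (-16*K*d + K) = 4 + (K - 16*K*d) = 4 + K - 16*K*d)
Z(Y, I) = 4 + 145*I (Z(Y, I) = 4 + I - 16*I*(-9) = 4 + I + 144*I = 4 + 145*I)
1/Z(-219, -42) = 1/(4 + 145*(-42)) = 1/(4 - 6090) = 1/(-6086) = -1/6086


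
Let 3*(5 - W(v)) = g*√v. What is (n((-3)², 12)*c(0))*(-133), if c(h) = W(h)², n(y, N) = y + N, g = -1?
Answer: -69825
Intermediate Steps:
W(v) = 5 + √v/3 (W(v) = 5 - (-1)*√v/3 = 5 + √v/3)
n(y, N) = N + y
c(h) = (5 + √h/3)²
(n((-3)², 12)*c(0))*(-133) = ((12 + (-3)²)*((15 + √0)²/9))*(-133) = ((12 + 9)*((15 + 0)²/9))*(-133) = (21*((⅑)*15²))*(-133) = (21*((⅑)*225))*(-133) = (21*25)*(-133) = 525*(-133) = -69825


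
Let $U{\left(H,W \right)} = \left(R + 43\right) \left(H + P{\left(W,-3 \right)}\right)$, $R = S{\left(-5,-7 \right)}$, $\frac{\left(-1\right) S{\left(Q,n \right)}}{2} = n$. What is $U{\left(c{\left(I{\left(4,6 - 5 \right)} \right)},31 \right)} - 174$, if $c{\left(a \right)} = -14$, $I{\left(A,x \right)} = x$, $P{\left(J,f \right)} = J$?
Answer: $795$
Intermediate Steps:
$S{\left(Q,n \right)} = - 2 n$
$R = 14$ ($R = \left(-2\right) \left(-7\right) = 14$)
$U{\left(H,W \right)} = 57 H + 57 W$ ($U{\left(H,W \right)} = \left(14 + 43\right) \left(H + W\right) = 57 \left(H + W\right) = 57 H + 57 W$)
$U{\left(c{\left(I{\left(4,6 - 5 \right)} \right)},31 \right)} - 174 = \left(57 \left(-14\right) + 57 \cdot 31\right) - 174 = \left(-798 + 1767\right) - 174 = 969 - 174 = 795$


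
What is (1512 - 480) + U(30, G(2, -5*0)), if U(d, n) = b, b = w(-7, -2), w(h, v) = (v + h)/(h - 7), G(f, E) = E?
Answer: 14457/14 ≈ 1032.6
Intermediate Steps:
w(h, v) = (h + v)/(-7 + h)
b = 9/14 (b = (-7 - 2)/(-7 - 7) = -9/(-14) = -1/14*(-9) = 9/14 ≈ 0.64286)
U(d, n) = 9/14
(1512 - 480) + U(30, G(2, -5*0)) = (1512 - 480) + 9/14 = 1032 + 9/14 = 14457/14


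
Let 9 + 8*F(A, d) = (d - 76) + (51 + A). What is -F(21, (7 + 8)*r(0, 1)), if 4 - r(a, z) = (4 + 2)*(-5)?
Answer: -497/8 ≈ -62.125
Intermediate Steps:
r(a, z) = 34 (r(a, z) = 4 - (4 + 2)*(-5) = 4 - 6*(-5) = 4 - 1*(-30) = 4 + 30 = 34)
F(A, d) = -17/4 + A/8 + d/8 (F(A, d) = -9/8 + ((d - 76) + (51 + A))/8 = -9/8 + ((-76 + d) + (51 + A))/8 = -9/8 + (-25 + A + d)/8 = -9/8 + (-25/8 + A/8 + d/8) = -17/4 + A/8 + d/8)
-F(21, (7 + 8)*r(0, 1)) = -(-17/4 + (⅛)*21 + ((7 + 8)*34)/8) = -(-17/4 + 21/8 + (15*34)/8) = -(-17/4 + 21/8 + (⅛)*510) = -(-17/4 + 21/8 + 255/4) = -1*497/8 = -497/8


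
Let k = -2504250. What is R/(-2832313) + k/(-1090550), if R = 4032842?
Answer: 4899643613/5615961713 ≈ 0.87245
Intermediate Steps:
R/(-2832313) + k/(-1090550) = 4032842/(-2832313) - 2504250/(-1090550) = 4032842*(-1/2832313) - 2504250*(-1/1090550) = -366622/257483 + 50085/21811 = 4899643613/5615961713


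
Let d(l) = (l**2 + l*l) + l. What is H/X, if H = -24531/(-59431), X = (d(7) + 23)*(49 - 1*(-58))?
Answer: 24531/813966976 ≈ 3.0138e-5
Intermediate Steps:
d(l) = l + 2*l**2 (d(l) = (l**2 + l**2) + l = 2*l**2 + l = l + 2*l**2)
X = 13696 (X = (7*(1 + 2*7) + 23)*(49 - 1*(-58)) = (7*(1 + 14) + 23)*(49 + 58) = (7*15 + 23)*107 = (105 + 23)*107 = 128*107 = 13696)
H = 24531/59431 (H = -24531*(-1/59431) = 24531/59431 ≈ 0.41276)
H/X = (24531/59431)/13696 = (24531/59431)*(1/13696) = 24531/813966976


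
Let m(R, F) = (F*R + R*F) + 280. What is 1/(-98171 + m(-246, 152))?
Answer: -1/172675 ≈ -5.7912e-6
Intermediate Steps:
m(R, F) = 280 + 2*F*R (m(R, F) = (F*R + F*R) + 280 = 2*F*R + 280 = 280 + 2*F*R)
1/(-98171 + m(-246, 152)) = 1/(-98171 + (280 + 2*152*(-246))) = 1/(-98171 + (280 - 74784)) = 1/(-98171 - 74504) = 1/(-172675) = -1/172675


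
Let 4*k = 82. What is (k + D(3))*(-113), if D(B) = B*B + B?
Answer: -7345/2 ≈ -3672.5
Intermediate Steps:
k = 41/2 (k = (1/4)*82 = 41/2 ≈ 20.500)
D(B) = B + B**2 (D(B) = B**2 + B = B + B**2)
(k + D(3))*(-113) = (41/2 + 3*(1 + 3))*(-113) = (41/2 + 3*4)*(-113) = (41/2 + 12)*(-113) = (65/2)*(-113) = -7345/2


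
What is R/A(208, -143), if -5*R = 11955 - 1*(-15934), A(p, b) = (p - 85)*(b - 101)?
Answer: 27889/150060 ≈ 0.18585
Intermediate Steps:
A(p, b) = (-101 + b)*(-85 + p) (A(p, b) = (-85 + p)*(-101 + b) = (-101 + b)*(-85 + p))
R = -27889/5 (R = -(11955 - 1*(-15934))/5 = -(11955 + 15934)/5 = -⅕*27889 = -27889/5 ≈ -5577.8)
R/A(208, -143) = -27889/(5*(8585 - 101*208 - 85*(-143) - 143*208)) = -27889/(5*(8585 - 21008 + 12155 - 29744)) = -27889/5/(-30012) = -27889/5*(-1/30012) = 27889/150060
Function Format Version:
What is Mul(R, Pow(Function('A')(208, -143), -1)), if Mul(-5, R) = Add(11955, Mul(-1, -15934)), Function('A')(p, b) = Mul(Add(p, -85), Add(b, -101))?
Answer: Rational(27889, 150060) ≈ 0.18585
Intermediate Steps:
Function('A')(p, b) = Mul(Add(-101, b), Add(-85, p)) (Function('A')(p, b) = Mul(Add(-85, p), Add(-101, b)) = Mul(Add(-101, b), Add(-85, p)))
R = Rational(-27889, 5) (R = Mul(Rational(-1, 5), Add(11955, Mul(-1, -15934))) = Mul(Rational(-1, 5), Add(11955, 15934)) = Mul(Rational(-1, 5), 27889) = Rational(-27889, 5) ≈ -5577.8)
Mul(R, Pow(Function('A')(208, -143), -1)) = Mul(Rational(-27889, 5), Pow(Add(8585, Mul(-101, 208), Mul(-85, -143), Mul(-143, 208)), -1)) = Mul(Rational(-27889, 5), Pow(Add(8585, -21008, 12155, -29744), -1)) = Mul(Rational(-27889, 5), Pow(-30012, -1)) = Mul(Rational(-27889, 5), Rational(-1, 30012)) = Rational(27889, 150060)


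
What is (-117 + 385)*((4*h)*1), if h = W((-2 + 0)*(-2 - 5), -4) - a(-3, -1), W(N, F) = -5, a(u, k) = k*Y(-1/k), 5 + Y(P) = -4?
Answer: -15008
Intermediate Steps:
Y(P) = -9 (Y(P) = -5 - 4 = -9)
a(u, k) = -9*k (a(u, k) = k*(-9) = -9*k)
h = -14 (h = -5 - (-9)*(-1) = -5 - 1*9 = -5 - 9 = -14)
(-117 + 385)*((4*h)*1) = (-117 + 385)*((4*(-14))*1) = 268*(-56*1) = 268*(-56) = -15008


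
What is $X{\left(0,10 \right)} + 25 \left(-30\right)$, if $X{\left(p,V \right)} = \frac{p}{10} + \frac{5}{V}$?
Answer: $- \frac{1499}{2} \approx -749.5$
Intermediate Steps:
$X{\left(p,V \right)} = \frac{5}{V} + \frac{p}{10}$ ($X{\left(p,V \right)} = p \frac{1}{10} + \frac{5}{V} = \frac{p}{10} + \frac{5}{V} = \frac{5}{V} + \frac{p}{10}$)
$X{\left(0,10 \right)} + 25 \left(-30\right) = \left(\frac{5}{10} + \frac{1}{10} \cdot 0\right) + 25 \left(-30\right) = \left(5 \cdot \frac{1}{10} + 0\right) - 750 = \left(\frac{1}{2} + 0\right) - 750 = \frac{1}{2} - 750 = - \frac{1499}{2}$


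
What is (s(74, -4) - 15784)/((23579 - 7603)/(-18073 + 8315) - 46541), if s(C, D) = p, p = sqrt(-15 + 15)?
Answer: 77010136/227081527 ≈ 0.33913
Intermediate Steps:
p = 0 (p = sqrt(0) = 0)
s(C, D) = 0
(s(74, -4) - 15784)/((23579 - 7603)/(-18073 + 8315) - 46541) = (0 - 15784)/((23579 - 7603)/(-18073 + 8315) - 46541) = -15784/(15976/(-9758) - 46541) = -15784/(15976*(-1/9758) - 46541) = -15784/(-7988/4879 - 46541) = -15784/(-227081527/4879) = -15784*(-4879/227081527) = 77010136/227081527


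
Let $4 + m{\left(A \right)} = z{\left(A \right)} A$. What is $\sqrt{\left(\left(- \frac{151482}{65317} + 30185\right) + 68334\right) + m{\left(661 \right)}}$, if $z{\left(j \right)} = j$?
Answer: $\frac{17 \sqrt{161311088810}}{9331} \approx 731.73$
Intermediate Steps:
$m{\left(A \right)} = -4 + A^{2}$ ($m{\left(A \right)} = -4 + A A = -4 + A^{2}$)
$\sqrt{\left(\left(- \frac{151482}{65317} + 30185\right) + 68334\right) + m{\left(661 \right)}} = \sqrt{\left(\left(- \frac{151482}{65317} + 30185\right) + 68334\right) - \left(4 - 661^{2}\right)} = \sqrt{\left(\left(\left(-151482\right) \frac{1}{65317} + 30185\right) + 68334\right) + \left(-4 + 436921\right)} = \sqrt{\left(\left(- \frac{151482}{65317} + 30185\right) + 68334\right) + 436917} = \sqrt{\left(\frac{1971442163}{65317} + 68334\right) + 436917} = \sqrt{\frac{6434814041}{65317} + 436917} = \sqrt{\frac{34972921730}{65317}} = \frac{17 \sqrt{161311088810}}{9331}$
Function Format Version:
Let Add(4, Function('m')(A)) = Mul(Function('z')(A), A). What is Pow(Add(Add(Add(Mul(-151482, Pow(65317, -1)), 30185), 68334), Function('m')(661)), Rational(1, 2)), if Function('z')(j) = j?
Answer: Mul(Rational(17, 9331), Pow(161311088810, Rational(1, 2))) ≈ 731.73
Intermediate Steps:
Function('m')(A) = Add(-4, Pow(A, 2)) (Function('m')(A) = Add(-4, Mul(A, A)) = Add(-4, Pow(A, 2)))
Pow(Add(Add(Add(Mul(-151482, Pow(65317, -1)), 30185), 68334), Function('m')(661)), Rational(1, 2)) = Pow(Add(Add(Add(Mul(-151482, Pow(65317, -1)), 30185), 68334), Add(-4, Pow(661, 2))), Rational(1, 2)) = Pow(Add(Add(Add(Mul(-151482, Rational(1, 65317)), 30185), 68334), Add(-4, 436921)), Rational(1, 2)) = Pow(Add(Add(Add(Rational(-151482, 65317), 30185), 68334), 436917), Rational(1, 2)) = Pow(Add(Add(Rational(1971442163, 65317), 68334), 436917), Rational(1, 2)) = Pow(Add(Rational(6434814041, 65317), 436917), Rational(1, 2)) = Pow(Rational(34972921730, 65317), Rational(1, 2)) = Mul(Rational(17, 9331), Pow(161311088810, Rational(1, 2)))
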